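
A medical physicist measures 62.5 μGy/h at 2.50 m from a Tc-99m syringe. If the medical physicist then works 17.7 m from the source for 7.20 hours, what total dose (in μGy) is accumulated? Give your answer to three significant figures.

8.98 μGy

Since intensity falls as 1/r², rate at 17.7 m:
62.5 × (2.50/17.7)² = 62.5 × 0.01995 = 1.247 μGy/h.
Dose = rate × time = 1.247 μGy/h × 7.200 h = 8.978 μGy.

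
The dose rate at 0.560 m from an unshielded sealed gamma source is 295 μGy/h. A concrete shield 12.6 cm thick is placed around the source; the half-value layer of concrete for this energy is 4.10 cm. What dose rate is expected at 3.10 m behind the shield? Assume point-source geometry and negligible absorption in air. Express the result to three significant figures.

1.14 μGy/h

Distance alone: (0.560/3.10)² = 0.03263, so 295 × 0.03263 = 9.626 μGy/h.
Shield: 12.6/4.10 = 3.073 half-value layers → attenuation 2^(−3.073) = 0.1188.
Combined: 9.626 × 0.1188 = 1.144 μGy/h.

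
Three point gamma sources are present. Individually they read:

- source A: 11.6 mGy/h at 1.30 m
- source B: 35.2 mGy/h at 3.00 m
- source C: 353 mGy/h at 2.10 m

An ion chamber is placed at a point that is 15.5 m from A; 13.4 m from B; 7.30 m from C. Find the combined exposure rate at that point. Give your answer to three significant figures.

Each source contributes Iᵢ·(dᵢ/rᵢ)²; contributions add.
A: 11.6 × (1.30/15.5)² = 0.08160 mGy/h
B: 35.2 × (3.00/13.4)² = 1.764 mGy/h
C: 353 × (2.10/7.30)² = 29.21 mGy/h
Total = 0.08160 + 1.764 + 29.21 = 31.06 mGy/h.

31.1 mGy/h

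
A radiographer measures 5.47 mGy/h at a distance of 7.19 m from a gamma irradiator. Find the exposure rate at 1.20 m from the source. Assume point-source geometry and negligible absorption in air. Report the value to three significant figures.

Using I₁d₁² = I₂d₂², the rate at 1.20 m is
(7.19/1.20)² = 35.90, so 5.47 × 35.90 = 196.4 mGy/h.

196 mGy/h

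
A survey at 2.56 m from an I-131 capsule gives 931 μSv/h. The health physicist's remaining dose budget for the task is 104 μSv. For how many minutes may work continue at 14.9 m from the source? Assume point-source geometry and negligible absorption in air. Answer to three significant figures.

By the inverse-square law, rate at 14.9 m:
(2.56/14.9)² = 0.02952, so 931 × 0.02952 = 27.48 μSv/h.
Stay time = 104 μSv ÷ 27.48 μSv/h = 3.785 h = 227.1 min.

227 min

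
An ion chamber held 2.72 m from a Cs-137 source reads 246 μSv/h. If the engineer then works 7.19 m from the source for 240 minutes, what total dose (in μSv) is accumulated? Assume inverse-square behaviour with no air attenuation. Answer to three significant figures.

Intensity scales as (d₁/d₂)², so rate at 7.19 m:
246 × (2.72/7.19)² = 246 × 0.1431 = 35.20 μSv/h.
Dose = rate × time = 35.20 μSv/h × 4.000 h = 140.8 μSv.

141 μSv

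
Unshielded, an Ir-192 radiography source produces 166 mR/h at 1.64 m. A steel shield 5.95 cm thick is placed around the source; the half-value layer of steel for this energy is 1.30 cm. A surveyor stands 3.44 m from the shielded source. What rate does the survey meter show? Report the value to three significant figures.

Distance alone: 166 × (1.64/3.44)² = 166 × 0.2273 = 37.73 mR/h.
Shield: 5.95/1.30 = 4.577 half-value layers → attenuation 2^(−4.577) = 0.04190.
Combined: 37.73 × 0.04190 = 1.581 mR/h.

1.58 mR/h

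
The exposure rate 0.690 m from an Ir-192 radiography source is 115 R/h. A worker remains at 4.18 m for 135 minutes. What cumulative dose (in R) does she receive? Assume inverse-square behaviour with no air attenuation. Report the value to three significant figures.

By the inverse-square law, rate at 4.18 m:
115 × (0.690/4.18)² = 115 × 0.02725 = 3.134 R/h.
Dose = rate × time = 3.134 R/h × 2.250 h = 7.051 R.

7.05 R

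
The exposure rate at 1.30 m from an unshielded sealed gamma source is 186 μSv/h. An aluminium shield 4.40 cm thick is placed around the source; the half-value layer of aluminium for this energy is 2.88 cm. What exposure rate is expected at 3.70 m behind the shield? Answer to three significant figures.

7.96 μSv/h

Distance alone: 186 × (1.30/3.70)² = 186 × 0.1234 = 22.95 μSv/h.
Shield: 4.40/2.88 = 1.528 half-value layers → attenuation 2^(−1.528) = 0.3468.
Combined: 22.95 × 0.3468 = 7.959 μSv/h.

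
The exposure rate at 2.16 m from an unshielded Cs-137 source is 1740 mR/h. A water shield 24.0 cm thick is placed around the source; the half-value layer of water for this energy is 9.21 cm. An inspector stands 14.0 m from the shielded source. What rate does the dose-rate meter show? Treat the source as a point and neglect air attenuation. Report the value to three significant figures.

6.80 mR/h

Distance alone: 1740 × (2.16/14.0)² = 1740 × 0.02380 = 41.41 mR/h.
Shield: 24.0/9.21 = 2.606 half-value layers → attenuation 2^(−2.606) = 0.1643.
Combined: 41.41 × 0.1643 = 6.804 mR/h.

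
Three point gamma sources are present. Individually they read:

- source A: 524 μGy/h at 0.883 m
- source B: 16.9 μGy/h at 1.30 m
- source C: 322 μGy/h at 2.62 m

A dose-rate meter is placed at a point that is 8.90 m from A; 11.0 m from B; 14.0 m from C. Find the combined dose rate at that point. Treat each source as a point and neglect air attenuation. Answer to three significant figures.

16.7 μGy/h

Each source contributes Iᵢ·(dᵢ/rᵢ)²; contributions add.
A: 524 × (0.883/8.90)² = 5.158 μGy/h
B: 16.9 × (1.30/11.0)² = 0.2360 μGy/h
C: 322 × (2.62/14.0)² = 11.28 μGy/h
Total = 5.158 + 0.2360 + 11.28 = 16.67 μGy/h.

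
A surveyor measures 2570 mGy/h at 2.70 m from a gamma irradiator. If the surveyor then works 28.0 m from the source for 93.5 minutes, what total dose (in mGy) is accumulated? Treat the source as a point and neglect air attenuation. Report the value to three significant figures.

By the inverse-square law, rate at 28.0 m:
2570 × (2.70/28.0)² = 2570 × 0.009298 = 23.90 mGy/h.
Dose = rate × time = 23.90 mGy/h × 1.558 h = 37.24 mGy.

37.2 mGy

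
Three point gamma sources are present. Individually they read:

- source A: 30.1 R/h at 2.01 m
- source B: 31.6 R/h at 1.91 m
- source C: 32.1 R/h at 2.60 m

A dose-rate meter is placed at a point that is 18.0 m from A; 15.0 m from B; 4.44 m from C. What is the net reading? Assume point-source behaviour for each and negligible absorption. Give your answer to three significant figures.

Each source contributes Iᵢ·(dᵢ/rᵢ)²; contributions add.
A: 30.1 × (2.01/18.0)² = 0.3753 R/h
B: 31.6 × (1.91/15.0)² = 0.5124 R/h
C: 32.1 × (2.60/4.44)² = 11.01 R/h
Total = 0.3753 + 0.5124 + 11.01 = 11.90 R/h.

11.9 R/h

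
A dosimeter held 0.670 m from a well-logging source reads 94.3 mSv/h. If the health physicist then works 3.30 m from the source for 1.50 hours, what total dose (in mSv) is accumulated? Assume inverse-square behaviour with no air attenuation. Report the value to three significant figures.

Using I₁d₁² = I₂d₂², rate at 3.30 m:
94.3 × (0.670/3.30)² = 94.3 × 0.04122 = 3.887 mSv/h.
Dose = rate × time = 3.887 mSv/h × 1.500 h = 5.830 mSv.

5.83 mSv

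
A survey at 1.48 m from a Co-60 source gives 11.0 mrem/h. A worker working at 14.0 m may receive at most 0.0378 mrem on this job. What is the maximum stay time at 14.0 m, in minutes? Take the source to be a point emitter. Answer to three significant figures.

Since intensity falls as 1/r², rate at 14.0 m:
(1.48/14.0)² = 0.01118, so 11.0 × 0.01118 = 0.1230 mrem/h.
Stay time = 0.0378 mrem ÷ 0.1230 mrem/h = 0.3073 h = 18.44 min.

18.4 min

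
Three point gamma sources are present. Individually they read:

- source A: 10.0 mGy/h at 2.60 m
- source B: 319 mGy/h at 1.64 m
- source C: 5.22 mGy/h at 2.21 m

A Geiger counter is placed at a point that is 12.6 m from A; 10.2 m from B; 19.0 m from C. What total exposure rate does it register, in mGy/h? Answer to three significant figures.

Each source contributes Iᵢ·(dᵢ/rᵢ)²; contributions add.
A: 10.0 × (2.60/12.6)² = 0.4258 mGy/h
B: 319 × (1.64/10.2)² = 8.247 mGy/h
C: 5.22 × (2.21/19.0)² = 0.07062 mGy/h
Total = 0.4258 + 8.247 + 0.07062 = 8.743 mGy/h.

8.74 mGy/h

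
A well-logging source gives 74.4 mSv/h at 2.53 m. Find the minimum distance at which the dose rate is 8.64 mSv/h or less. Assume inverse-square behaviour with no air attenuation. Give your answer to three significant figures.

7.42 m

By the inverse-square law, d₂ = d₁·√(I₁/I₂).
I₁/I₂ = 74.4/8.64 = 8.611, so d₂ = 2.53 × √8.611 = 7.424 m.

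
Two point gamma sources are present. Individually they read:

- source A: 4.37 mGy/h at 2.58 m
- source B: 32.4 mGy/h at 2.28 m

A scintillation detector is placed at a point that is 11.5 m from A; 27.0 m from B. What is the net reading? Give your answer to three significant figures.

Each source contributes Iᵢ·(dᵢ/rᵢ)²; contributions add.
A: 4.37 × (2.58/11.5)² = 0.2200 mGy/h
B: 32.4 × (2.28/27.0)² = 0.2310 mGy/h
Total = 0.2200 + 0.2310 = 0.4510 mGy/h.

0.451 mGy/h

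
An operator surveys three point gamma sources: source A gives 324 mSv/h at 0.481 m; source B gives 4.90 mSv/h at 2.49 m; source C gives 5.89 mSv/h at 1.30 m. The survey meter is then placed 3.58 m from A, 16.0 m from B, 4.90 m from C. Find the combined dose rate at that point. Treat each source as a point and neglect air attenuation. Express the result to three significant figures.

Each source contributes Iᵢ·(dᵢ/rᵢ)²; contributions add.
A: 324 × (0.481/3.58)² = 5.849 mSv/h
B: 4.90 × (2.49/16.0)² = 0.1187 mSv/h
C: 5.89 × (1.30/4.90)² = 0.4146 mSv/h
Total = 5.849 + 0.1187 + 0.4146 = 6.382 mSv/h.

6.38 mSv/h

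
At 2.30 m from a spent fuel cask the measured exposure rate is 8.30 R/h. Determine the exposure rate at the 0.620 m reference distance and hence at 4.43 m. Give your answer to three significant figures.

114 R/h; 2.24 R/h

Since intensity falls as 1/r²,
At 0.620 m: 8.30 × (2.30/0.620)² = 8.30 × 13.76 = 114.2 R/h
At 4.43 m: (0.620/4.43)² = 0.01959, so 114.2 × 0.01959 = 2.237 R/h.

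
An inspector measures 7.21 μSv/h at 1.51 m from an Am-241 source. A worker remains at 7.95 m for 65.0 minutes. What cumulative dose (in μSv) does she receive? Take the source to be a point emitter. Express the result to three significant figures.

0.282 μSv

Since intensity falls as 1/r², rate at 7.95 m:
7.21 × (1.51/7.95)² = 7.21 × 0.03608 = 0.2601 μSv/h.
Dose = rate × time = 0.2601 μSv/h × 1.083 h = 0.2817 μSv.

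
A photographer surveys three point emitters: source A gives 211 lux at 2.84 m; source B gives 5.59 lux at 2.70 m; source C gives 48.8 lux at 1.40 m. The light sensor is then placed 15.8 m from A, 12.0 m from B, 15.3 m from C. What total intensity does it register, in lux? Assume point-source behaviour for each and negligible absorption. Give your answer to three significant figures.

Each source contributes Iᵢ·(dᵢ/rᵢ)²; contributions add.
A: 211 × (2.84/15.8)² = 6.817 lux
B: 5.59 × (2.70/12.0)² = 0.2830 lux
C: 48.8 × (1.40/15.3)² = 0.4086 lux
Total = 6.817 + 0.2830 + 0.4086 = 7.509 lux.

7.51 lux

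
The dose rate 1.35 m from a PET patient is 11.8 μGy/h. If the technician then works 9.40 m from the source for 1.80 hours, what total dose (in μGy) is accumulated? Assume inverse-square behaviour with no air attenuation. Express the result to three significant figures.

0.438 μGy

By the inverse-square law, rate at 9.40 m:
11.8 × (1.35/9.40)² = 11.8 × 0.02063 = 0.2434 μGy/h.
Dose = rate × time = 0.2434 μGy/h × 1.800 h = 0.4381 μGy.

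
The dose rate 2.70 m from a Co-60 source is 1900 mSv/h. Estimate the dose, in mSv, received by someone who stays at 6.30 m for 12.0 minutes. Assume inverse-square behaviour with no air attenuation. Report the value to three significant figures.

69.8 mSv

Using I₁d₁² = I₂d₂², rate at 6.30 m:
(2.70/6.30)² = 0.1837, so 1900 × 0.1837 = 349.0 mSv/h.
Dose = rate × time = 349.0 mSv/h × 0.2000 h = 69.80 mSv.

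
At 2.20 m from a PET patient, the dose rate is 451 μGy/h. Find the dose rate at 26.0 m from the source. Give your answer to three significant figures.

Applying the 1/r² law, the rate at 26.0 m is
451 × (2.20/26.0)² = 451 × 0.007160 = 3.229 μGy/h.

3.23 μGy/h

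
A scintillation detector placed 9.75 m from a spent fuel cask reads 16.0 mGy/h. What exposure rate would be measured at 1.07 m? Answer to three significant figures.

1330 mGy/h

Applying the 1/r² law, scaling from 9.75 m to 1.07 m:
(9.75/1.07)² = 83.03, so 16.0 × 83.03 = 1328 mGy/h.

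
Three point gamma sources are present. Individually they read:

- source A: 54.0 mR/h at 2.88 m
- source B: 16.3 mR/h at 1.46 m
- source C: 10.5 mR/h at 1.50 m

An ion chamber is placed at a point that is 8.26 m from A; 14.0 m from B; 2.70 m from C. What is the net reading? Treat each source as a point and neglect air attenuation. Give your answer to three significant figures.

9.98 mR/h

Each source contributes Iᵢ·(dᵢ/rᵢ)²; contributions add.
A: 54.0 × (2.88/8.26)² = 6.565 mR/h
B: 16.3 × (1.46/14.0)² = 0.1773 mR/h
C: 10.5 × (1.50/2.70)² = 3.241 mR/h
Total = 6.565 + 0.1773 + 3.241 = 9.983 mR/h.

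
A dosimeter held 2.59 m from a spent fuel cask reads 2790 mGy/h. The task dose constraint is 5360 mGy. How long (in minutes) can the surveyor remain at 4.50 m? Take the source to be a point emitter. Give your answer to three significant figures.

348 min

Applying the 1/r² law, rate at 4.50 m:
(2.59/4.50)² = 0.3313, so 2790 × 0.3313 = 924.3 mGy/h.
Stay time = 5360 mGy ÷ 924.3 mGy/h = 5.799 h = 347.9 min.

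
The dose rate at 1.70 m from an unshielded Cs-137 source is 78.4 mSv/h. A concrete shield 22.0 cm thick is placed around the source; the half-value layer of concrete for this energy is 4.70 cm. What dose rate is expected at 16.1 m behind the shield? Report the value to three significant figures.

Distance alone: (1.70/16.1)² = 0.01115, so 78.4 × 0.01115 = 0.8742 mSv/h.
Shield: 22.0/4.70 = 4.681 half-value layers → attenuation 2^(−4.681) = 0.03898.
Combined: 0.8742 × 0.03898 = 0.03408 mSv/h.

0.0341 mSv/h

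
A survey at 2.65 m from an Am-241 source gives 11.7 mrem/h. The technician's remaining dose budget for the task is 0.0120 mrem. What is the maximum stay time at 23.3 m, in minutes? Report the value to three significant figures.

4.76 min

Intensity scales as (d₁/d₂)², so rate at 23.3 m:
(2.65/23.3)² = 0.01294, so 11.7 × 0.01294 = 0.1514 mrem/h.
Stay time = 0.0120 mrem ÷ 0.1514 mrem/h = 0.07926 h = 4.756 min.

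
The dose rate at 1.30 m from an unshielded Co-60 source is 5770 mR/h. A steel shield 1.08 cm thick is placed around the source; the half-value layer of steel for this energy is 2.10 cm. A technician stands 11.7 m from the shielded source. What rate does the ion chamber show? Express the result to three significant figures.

Distance alone: (1.30/11.7)² = 0.01235, so 5770 × 0.01235 = 71.26 mR/h.
Shield: 1.08/2.10 = 0.5143 half-value layers → attenuation 2^(−0.5143) = 0.7001.
Combined: 71.26 × 0.7001 = 49.89 mR/h.

49.9 mR/h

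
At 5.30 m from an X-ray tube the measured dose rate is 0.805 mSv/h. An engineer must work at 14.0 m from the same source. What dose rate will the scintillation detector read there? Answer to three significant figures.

0.115 mSv/h

Using I₁d₁² = I₂d₂², scaling from 5.30 m to 14.0 m:
(5.30/14.0)² = 0.1433, so 0.805 × 0.1433 = 0.1154 mSv/h.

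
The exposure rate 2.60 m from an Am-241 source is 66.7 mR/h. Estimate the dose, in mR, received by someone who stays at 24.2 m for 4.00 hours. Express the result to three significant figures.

Intensity scales as (d₁/d₂)², so rate at 24.2 m:
66.7 × (2.60/24.2)² = 66.7 × 0.01154 = 0.7697 mR/h.
Dose = rate × time = 0.7697 mR/h × 4.000 h = 3.079 mR.

3.08 mR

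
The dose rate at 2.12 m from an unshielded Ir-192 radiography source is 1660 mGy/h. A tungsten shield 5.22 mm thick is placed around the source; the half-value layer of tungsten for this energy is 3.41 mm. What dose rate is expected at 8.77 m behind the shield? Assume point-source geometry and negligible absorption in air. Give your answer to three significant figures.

Distance alone: 1660 × (2.12/8.77)² = 1660 × 0.05843 = 96.99 mGy/h.
Shield: 5.22/3.41 = 1.531 half-value layers → attenuation 2^(−1.531) = 0.3460.
Combined: 96.99 × 0.3460 = 33.56 mGy/h.

33.6 mGy/h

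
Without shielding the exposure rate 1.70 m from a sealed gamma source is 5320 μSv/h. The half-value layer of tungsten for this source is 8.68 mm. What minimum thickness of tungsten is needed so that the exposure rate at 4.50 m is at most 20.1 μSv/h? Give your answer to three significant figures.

45.5 mm

At 4.50 m, distance alone gives (1.70/4.50)² = 0.1427, so 5320 × 0.1427 = 759.2 μSv/h.
Further attenuation needed: 759.2/20.1 = 37.77.
n = log₂(37.77) = 5.239 half-value layers.
Thickness = 5.239 × 8.68 mm = 45.47 mm.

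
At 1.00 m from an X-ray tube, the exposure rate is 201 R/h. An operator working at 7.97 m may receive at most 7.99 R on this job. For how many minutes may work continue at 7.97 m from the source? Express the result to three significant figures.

152 min

By the inverse-square law, rate at 7.97 m:
(1.00/7.97)² = 0.01574, so 201 × 0.01574 = 3.164 R/h.
Stay time = 7.99 R ÷ 3.164 R/h = 2.525 h = 151.5 min.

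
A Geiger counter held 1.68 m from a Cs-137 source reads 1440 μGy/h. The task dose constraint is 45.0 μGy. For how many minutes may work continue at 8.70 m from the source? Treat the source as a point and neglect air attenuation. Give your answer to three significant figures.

Intensity scales as (d₁/d₂)², so rate at 8.70 m:
1440 × (1.68/8.70)² = 1440 × 0.03729 = 53.70 μGy/h.
Stay time = 45.0 μGy ÷ 53.70 μGy/h = 0.8380 h = 50.28 min.

50.3 min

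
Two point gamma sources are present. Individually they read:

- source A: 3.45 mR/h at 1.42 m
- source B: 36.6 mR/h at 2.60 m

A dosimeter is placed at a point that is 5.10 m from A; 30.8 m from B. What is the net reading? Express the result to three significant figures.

By superposition, sum each source's inverse-square contribution:
A: 3.45 × (1.42/5.10)² = 0.2675 mR/h
B: 36.6 × (2.60/30.8)² = 0.2608 mR/h
Total = 0.2675 + 0.2608 = 0.5283 mR/h.

0.528 mR/h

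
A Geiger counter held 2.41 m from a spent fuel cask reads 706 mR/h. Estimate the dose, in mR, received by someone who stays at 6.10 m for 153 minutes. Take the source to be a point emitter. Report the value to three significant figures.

281 mR

Using I₁d₁² = I₂d₂², rate at 6.10 m:
(2.41/6.10)² = 0.1561, so 706 × 0.1561 = 110.2 mR/h.
Dose = rate × time = 110.2 mR/h × 2.550 h = 281.0 mR.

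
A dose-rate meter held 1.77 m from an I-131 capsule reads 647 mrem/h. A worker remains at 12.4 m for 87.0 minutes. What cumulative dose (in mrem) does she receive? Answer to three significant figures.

19.1 mrem

Using I₁d₁² = I₂d₂², rate at 12.4 m:
647 × (1.77/12.4)² = 647 × 0.02038 = 13.19 mrem/h.
Dose = rate × time = 13.19 mrem/h × 1.450 h = 19.13 mrem.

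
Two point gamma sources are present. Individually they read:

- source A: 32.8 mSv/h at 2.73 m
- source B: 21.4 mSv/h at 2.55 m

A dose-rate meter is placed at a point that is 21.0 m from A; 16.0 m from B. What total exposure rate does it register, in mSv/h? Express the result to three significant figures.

1.10 mSv/h

Each source contributes Iᵢ·(dᵢ/rᵢ)²; contributions add.
A: 32.8 × (2.73/21.0)² = 0.5543 mSv/h
B: 21.4 × (2.55/16.0)² = 0.5436 mSv/h
Total = 0.5543 + 0.5436 = 1.098 mSv/h.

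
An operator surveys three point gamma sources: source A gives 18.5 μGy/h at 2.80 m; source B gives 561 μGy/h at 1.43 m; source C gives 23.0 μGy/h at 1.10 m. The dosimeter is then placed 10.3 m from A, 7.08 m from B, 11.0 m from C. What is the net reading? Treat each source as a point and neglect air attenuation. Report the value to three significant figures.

By superposition, sum each source's inverse-square contribution:
A: 18.5 × (2.80/10.3)² = 1.367 μGy/h
B: 561 × (1.43/7.08)² = 22.89 μGy/h
C: 23.0 × (1.10/11.0)² = 0.2300 μGy/h
Total = 1.367 + 22.89 + 0.2300 = 24.49 μGy/h.

24.5 μGy/h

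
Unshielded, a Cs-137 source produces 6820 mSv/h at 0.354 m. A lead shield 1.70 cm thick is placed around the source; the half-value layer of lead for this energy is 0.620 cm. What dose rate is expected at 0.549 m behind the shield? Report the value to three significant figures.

424 mSv/h

Distance alone: (0.354/0.549)² = 0.4158, so 6820 × 0.4158 = 2836 mSv/h.
Shield: 1.70/0.620 = 2.742 half-value layers → attenuation 2^(−2.742) = 0.1495.
Combined: 2836 × 0.1495 = 424.0 mSv/h.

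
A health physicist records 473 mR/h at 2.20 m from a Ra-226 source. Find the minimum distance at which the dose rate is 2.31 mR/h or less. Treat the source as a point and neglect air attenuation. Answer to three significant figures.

Applying the 1/r² law, d₂ = d₁·√(I₁/I₂).
I₁/I₂ = 473/2.31 = 204.8, so d₂ = 2.20 × √204.8 = 31.48 m.

31.5 m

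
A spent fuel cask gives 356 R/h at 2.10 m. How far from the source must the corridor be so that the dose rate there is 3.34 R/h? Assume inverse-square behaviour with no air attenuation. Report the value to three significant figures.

By the inverse-square law, d₂ = d₁·√(I₁/I₂).
I₁/I₂ = 356/3.34 = 106.6, so d₂ = 2.10 × √106.6 = 21.68 m.

21.7 m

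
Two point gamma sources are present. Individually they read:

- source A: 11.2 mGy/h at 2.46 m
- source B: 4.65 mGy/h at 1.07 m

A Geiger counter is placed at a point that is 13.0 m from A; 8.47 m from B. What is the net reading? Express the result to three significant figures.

0.475 mGy/h

By superposition, sum each source's inverse-square contribution:
A: 11.2 × (2.46/13.0)² = 0.4011 mGy/h
B: 4.65 × (1.07/8.47)² = 0.07421 mGy/h
Total = 0.4011 + 0.07421 = 0.4753 mGy/h.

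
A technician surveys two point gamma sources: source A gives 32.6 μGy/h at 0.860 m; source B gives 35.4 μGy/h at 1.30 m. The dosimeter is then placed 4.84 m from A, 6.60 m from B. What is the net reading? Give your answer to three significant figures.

2.40 μGy/h

Each source contributes Iᵢ·(dᵢ/rᵢ)²; contributions add.
A: 32.6 × (0.860/4.84)² = 1.029 μGy/h
B: 35.4 × (1.30/6.60)² = 1.373 μGy/h
Total = 1.029 + 1.373 = 2.402 μGy/h.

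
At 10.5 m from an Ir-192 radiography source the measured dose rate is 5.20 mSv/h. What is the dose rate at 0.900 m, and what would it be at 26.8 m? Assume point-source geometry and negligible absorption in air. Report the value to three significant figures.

Intensity scales as (d₁/d₂)², so
At 0.900 m: (10.5/0.900)² = 136.1, so 5.20 × 136.1 = 707.7 mSv/h
At 26.8 m: (0.900/26.8)² = 0.001128, so 707.7 × 0.001128 = 0.7983 mSv/h.

708 mSv/h; 0.798 mSv/h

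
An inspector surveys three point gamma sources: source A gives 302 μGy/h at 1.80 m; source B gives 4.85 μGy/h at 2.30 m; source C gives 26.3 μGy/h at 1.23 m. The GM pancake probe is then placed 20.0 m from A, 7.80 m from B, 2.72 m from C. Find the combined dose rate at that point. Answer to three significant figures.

By superposition, sum each source's inverse-square contribution:
A: 302 × (1.80/20.0)² = 2.446 μGy/h
B: 4.85 × (2.30/7.80)² = 0.4217 μGy/h
C: 26.3 × (1.23/2.72)² = 5.378 μGy/h
Total = 2.446 + 0.4217 + 5.378 = 8.246 μGy/h.

8.25 μGy/h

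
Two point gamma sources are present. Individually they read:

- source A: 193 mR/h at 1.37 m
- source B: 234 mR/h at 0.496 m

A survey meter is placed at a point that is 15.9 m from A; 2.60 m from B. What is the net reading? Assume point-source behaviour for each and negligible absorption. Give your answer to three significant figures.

9.95 mR/h

Each source contributes Iᵢ·(dᵢ/rᵢ)²; contributions add.
A: 193 × (1.37/15.9)² = 1.433 mR/h
B: 234 × (0.496/2.60)² = 8.516 mR/h
Total = 1.433 + 8.516 = 9.949 mR/h.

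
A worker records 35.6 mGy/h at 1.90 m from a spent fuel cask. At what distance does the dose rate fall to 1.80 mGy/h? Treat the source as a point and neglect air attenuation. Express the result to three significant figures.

Applying the 1/r² law, d₂ = d₁·√(I₁/I₂).
I₁/I₂ = 35.6/1.80 = 19.78, so d₂ = 1.90 × √19.78 = 8.450 m.

8.45 m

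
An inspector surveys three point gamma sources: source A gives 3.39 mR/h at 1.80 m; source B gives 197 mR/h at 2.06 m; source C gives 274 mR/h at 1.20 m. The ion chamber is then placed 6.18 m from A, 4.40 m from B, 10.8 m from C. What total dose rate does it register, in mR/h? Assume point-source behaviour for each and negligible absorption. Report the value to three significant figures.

46.9 mR/h

By superposition, sum each source's inverse-square contribution:
A: 3.39 × (1.80/6.18)² = 0.2876 mR/h
B: 197 × (2.06/4.40)² = 43.18 mR/h
C: 274 × (1.20/10.8)² = 3.383 mR/h
Total = 0.2876 + 43.18 + 3.383 = 46.85 mR/h.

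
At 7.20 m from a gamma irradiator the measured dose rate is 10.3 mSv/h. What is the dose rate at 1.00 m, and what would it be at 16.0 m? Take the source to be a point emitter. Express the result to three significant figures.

534 mSv/h; 2.09 mSv/h

Using I₁d₁² = I₂d₂²,
At 1.00 m: 10.3 × (7.20/1.00)² = 10.3 × 51.84 = 534.0 mSv/h
At 16.0 m: 534.0 × (1.00/16.0)² = 534.0 × 0.003906 = 2.086 mSv/h.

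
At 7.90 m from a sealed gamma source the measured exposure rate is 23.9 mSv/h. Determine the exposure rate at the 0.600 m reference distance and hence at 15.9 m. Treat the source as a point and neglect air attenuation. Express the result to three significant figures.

4140 mSv/h; 5.90 mSv/h

Intensity scales as (d₁/d₂)², so
At 0.600 m: (7.90/0.600)² = 173.4, so 23.9 × 173.4 = 4144 mSv/h
At 15.9 m: 4144 × (0.600/15.9)² = 4144 × 0.001424 = 5.901 mSv/h.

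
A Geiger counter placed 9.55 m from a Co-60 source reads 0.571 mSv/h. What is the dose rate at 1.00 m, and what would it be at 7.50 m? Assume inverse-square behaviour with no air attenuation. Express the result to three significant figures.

52.1 mSv/h; 0.926 mSv/h

Intensity scales as (d₁/d₂)², so
At 1.00 m: (9.55/1.00)² = 91.20, so 0.571 × 91.20 = 52.08 mSv/h
At 7.50 m: (1.00/7.50)² = 0.01778, so 52.08 × 0.01778 = 0.9260 mSv/h.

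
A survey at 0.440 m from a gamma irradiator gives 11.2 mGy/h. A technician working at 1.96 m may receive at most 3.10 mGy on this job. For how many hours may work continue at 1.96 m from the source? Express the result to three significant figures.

5.49 h

Using I₁d₁² = I₂d₂², rate at 1.96 m:
11.2 × (0.440/1.96)² = 11.2 × 0.05040 = 0.5645 mGy/h.
Stay time = 3.10 mGy ÷ 0.5645 mGy/h = 5.492 h.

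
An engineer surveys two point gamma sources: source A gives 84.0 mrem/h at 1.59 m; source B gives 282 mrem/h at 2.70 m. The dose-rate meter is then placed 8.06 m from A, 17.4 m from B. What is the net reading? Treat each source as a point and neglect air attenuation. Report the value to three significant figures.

10.1 mrem/h

By superposition, sum each source's inverse-square contribution:
A: 84.0 × (1.59/8.06)² = 3.269 mrem/h
B: 282 × (2.70/17.4)² = 6.790 mrem/h
Total = 3.269 + 6.790 = 10.06 mrem/h.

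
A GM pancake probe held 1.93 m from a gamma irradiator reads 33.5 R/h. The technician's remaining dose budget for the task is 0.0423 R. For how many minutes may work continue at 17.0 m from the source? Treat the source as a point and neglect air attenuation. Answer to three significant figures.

5.88 min

Applying the 1/r² law, rate at 17.0 m:
(1.93/17.0)² = 0.01289, so 33.5 × 0.01289 = 0.4318 R/h.
Stay time = 0.0423 R ÷ 0.4318 R/h = 0.09796 h = 5.878 min.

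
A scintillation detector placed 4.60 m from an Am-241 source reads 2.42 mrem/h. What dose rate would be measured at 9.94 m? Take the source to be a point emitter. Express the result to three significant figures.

0.518 mrem/h

Using I₁d₁² = I₂d₂², scaling from 4.60 m to 9.94 m:
(4.60/9.94)² = 0.2142, so 2.42 × 0.2142 = 0.5184 mrem/h.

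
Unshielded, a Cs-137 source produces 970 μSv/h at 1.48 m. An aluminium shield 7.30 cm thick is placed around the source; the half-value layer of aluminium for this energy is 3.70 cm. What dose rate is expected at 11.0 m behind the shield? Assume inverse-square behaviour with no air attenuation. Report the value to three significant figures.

4.47 μSv/h

Distance alone: (1.48/11.0)² = 0.01810, so 970 × 0.01810 = 17.56 μSv/h.
Shield: 7.30/3.70 = 1.973 half-value layers → attenuation 2^(−1.973) = 0.2547.
Combined: 17.56 × 0.2547 = 4.473 μSv/h.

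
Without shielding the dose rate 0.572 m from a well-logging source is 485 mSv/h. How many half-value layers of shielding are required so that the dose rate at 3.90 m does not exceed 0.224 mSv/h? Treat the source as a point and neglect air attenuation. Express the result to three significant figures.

5.54 half-value layers

At 3.90 m, distance alone gives 485 × (0.572/3.90)² = 485 × 0.02151 = 10.43 mSv/h.
Further attenuation needed: 10.43/0.224 = 46.56.
n = log₂(46.56) = 5.541 half-value layers.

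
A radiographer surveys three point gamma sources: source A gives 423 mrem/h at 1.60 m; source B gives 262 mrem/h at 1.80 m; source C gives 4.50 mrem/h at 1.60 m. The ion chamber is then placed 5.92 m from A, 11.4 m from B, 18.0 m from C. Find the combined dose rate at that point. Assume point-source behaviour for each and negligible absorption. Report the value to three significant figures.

37.5 mrem/h

Each source contributes Iᵢ·(dᵢ/rᵢ)²; contributions add.
A: 423 × (1.60/5.92)² = 30.90 mrem/h
B: 262 × (1.80/11.4)² = 6.532 mrem/h
C: 4.50 × (1.60/18.0)² = 0.03556 mrem/h
Total = 30.90 + 6.532 + 0.03556 = 37.47 mrem/h.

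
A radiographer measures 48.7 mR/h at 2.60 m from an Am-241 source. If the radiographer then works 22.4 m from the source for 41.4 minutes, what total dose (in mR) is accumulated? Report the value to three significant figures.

0.453 mR

Using I₁d₁² = I₂d₂², rate at 22.4 m:
(2.60/22.4)² = 0.01347, so 48.7 × 0.01347 = 0.6560 mR/h.
Dose = rate × time = 0.6560 mR/h × 0.6900 h = 0.4526 mR.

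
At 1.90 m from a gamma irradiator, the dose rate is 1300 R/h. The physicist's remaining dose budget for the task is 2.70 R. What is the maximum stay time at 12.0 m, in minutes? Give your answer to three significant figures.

4.97 min

Intensity scales as (d₁/d₂)², so rate at 12.0 m:
(1.90/12.0)² = 0.02507, so 1300 × 0.02507 = 32.59 R/h.
Stay time = 2.70 R ÷ 32.59 R/h = 0.08285 h = 4.971 min.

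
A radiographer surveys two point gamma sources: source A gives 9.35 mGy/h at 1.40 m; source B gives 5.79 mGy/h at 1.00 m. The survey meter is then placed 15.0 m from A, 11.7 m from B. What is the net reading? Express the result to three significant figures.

0.124 mGy/h

Each source contributes Iᵢ·(dᵢ/rᵢ)²; contributions add.
A: 9.35 × (1.40/15.0)² = 0.08145 mGy/h
B: 5.79 × (1.00/11.7)² = 0.04230 mGy/h
Total = 0.08145 + 0.04230 = 0.1237 mGy/h.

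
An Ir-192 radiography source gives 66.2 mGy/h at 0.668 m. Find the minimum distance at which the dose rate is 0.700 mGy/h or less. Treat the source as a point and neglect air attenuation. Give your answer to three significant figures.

6.50 m

Intensity scales as (d₁/d₂)², so d₂ = d₁·√(I₁/I₂).
I₁/I₂ = 66.2/0.700 = 94.57, so d₂ = 0.668 × √94.57 = 6.496 m.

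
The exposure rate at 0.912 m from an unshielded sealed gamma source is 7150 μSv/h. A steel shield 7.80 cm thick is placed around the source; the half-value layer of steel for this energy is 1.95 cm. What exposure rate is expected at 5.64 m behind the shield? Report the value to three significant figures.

Distance alone: 7150 × (0.912/5.64)² = 7150 × 0.02615 = 187.0 μSv/h.
Shield: 7.80/1.95 = 4.000 half-value layers → attenuation 2^(−4.000) = 0.06250.
Combined: 187.0 × 0.06250 = 11.69 μSv/h.

11.7 μSv/h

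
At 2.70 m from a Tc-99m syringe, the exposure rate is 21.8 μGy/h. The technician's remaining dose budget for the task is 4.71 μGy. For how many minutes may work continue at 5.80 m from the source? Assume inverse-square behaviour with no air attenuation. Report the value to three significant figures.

Since intensity falls as 1/r², rate at 5.80 m:
(2.70/5.80)² = 0.2167, so 21.8 × 0.2167 = 4.724 μGy/h.
Stay time = 4.71 μGy ÷ 4.724 μGy/h = 0.9970 h = 59.82 min.

59.8 min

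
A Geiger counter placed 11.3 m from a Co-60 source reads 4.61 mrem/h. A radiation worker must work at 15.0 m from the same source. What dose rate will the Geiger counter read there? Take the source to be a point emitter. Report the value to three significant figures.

2.62 mrem/h

Using I₁d₁² = I₂d₂², scaling from 11.3 m to 15.0 m:
(11.3/15.0)² = 0.5675, so 4.61 × 0.5675 = 2.616 mrem/h.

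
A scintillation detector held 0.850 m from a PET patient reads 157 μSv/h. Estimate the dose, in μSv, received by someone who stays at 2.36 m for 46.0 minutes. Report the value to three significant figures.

15.6 μSv

Intensity scales as (d₁/d₂)², so rate at 2.36 m:
157 × (0.850/2.36)² = 157 × 0.1297 = 20.36 μSv/h.
Dose = rate × time = 20.36 μSv/h × 0.7667 h = 15.61 μSv.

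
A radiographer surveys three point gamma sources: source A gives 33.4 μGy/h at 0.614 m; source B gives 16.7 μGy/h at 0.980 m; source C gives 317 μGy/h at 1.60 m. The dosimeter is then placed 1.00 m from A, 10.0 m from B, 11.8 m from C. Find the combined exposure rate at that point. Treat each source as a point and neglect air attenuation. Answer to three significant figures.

18.6 μGy/h

By superposition, sum each source's inverse-square contribution:
A: 33.4 × (0.614/1.00)² = 12.59 μGy/h
B: 16.7 × (0.980/10.0)² = 0.1604 μGy/h
C: 317 × (1.60/11.8)² = 5.828 μGy/h
Total = 12.59 + 0.1604 + 5.828 = 18.58 μGy/h.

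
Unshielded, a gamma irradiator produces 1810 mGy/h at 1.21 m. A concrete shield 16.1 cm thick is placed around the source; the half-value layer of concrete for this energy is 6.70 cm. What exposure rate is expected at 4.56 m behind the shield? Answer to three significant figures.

24.1 mGy/h

Distance alone: 1810 × (1.21/4.56)² = 1810 × 0.07041 = 127.4 mGy/h.
Shield: 16.1/6.70 = 2.403 half-value layers → attenuation 2^(−2.403) = 0.1891.
Combined: 127.4 × 0.1891 = 24.09 mGy/h.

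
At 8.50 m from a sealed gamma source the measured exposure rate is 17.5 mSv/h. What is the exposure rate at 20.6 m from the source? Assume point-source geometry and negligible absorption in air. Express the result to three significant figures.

2.98 mSv/h

Using I₁d₁² = I₂d₂², scaling from 8.50 m to 20.6 m:
17.5 × (8.50/20.6)² = 17.5 × 0.1703 = 2.980 mSv/h.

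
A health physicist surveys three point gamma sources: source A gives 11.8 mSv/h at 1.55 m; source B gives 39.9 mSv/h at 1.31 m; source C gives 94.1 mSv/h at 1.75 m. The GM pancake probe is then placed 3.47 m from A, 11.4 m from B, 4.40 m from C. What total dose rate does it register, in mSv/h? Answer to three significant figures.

17.8 mSv/h

Each source contributes Iᵢ·(dᵢ/rᵢ)²; contributions add.
A: 11.8 × (1.55/3.47)² = 2.354 mSv/h
B: 39.9 × (1.31/11.4)² = 0.5269 mSv/h
C: 94.1 × (1.75/4.40)² = 14.89 mSv/h
Total = 2.354 + 0.5269 + 14.89 = 17.77 mSv/h.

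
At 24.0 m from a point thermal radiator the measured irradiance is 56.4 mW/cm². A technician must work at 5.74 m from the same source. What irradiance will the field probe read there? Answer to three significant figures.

By the inverse-square law, scaling from 24.0 m to 5.74 m:
(24.0/5.74)² = 17.48, so 56.4 × 17.48 = 985.9 mW/cm².

986 mW/cm²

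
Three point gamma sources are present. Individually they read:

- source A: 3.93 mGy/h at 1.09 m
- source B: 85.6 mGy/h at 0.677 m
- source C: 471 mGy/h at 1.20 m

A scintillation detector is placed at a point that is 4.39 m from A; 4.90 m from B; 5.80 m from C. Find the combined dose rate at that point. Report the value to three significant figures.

22.0 mGy/h

By superposition, sum each source's inverse-square contribution:
A: 3.93 × (1.09/4.39)² = 0.2423 mGy/h
B: 85.6 × (0.677/4.90)² = 1.634 mGy/h
C: 471 × (1.20/5.80)² = 20.16 mGy/h
Total = 0.2423 + 1.634 + 20.16 = 22.04 mGy/h.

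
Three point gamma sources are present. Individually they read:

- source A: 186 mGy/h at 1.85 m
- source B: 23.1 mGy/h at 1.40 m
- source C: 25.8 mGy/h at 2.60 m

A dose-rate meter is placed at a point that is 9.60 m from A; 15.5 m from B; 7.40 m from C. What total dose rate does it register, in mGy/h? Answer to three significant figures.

10.3 mGy/h

By superposition, sum each source's inverse-square contribution:
A: 186 × (1.85/9.60)² = 6.907 mGy/h
B: 23.1 × (1.40/15.5)² = 0.1885 mGy/h
C: 25.8 × (2.60/7.40)² = 3.185 mGy/h
Total = 6.907 + 0.1885 + 3.185 = 10.28 mGy/h.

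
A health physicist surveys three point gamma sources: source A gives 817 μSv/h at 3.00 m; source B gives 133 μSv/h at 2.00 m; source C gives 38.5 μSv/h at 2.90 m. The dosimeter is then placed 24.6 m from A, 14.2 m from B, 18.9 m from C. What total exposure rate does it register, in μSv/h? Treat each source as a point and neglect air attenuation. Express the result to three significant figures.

15.7 μSv/h

Each source contributes Iᵢ·(dᵢ/rᵢ)²; contributions add.
A: 817 × (3.00/24.6)² = 12.15 μSv/h
B: 133 × (2.00/14.2)² = 2.638 μSv/h
C: 38.5 × (2.90/18.9)² = 0.9064 μSv/h
Total = 12.15 + 2.638 + 0.9064 = 15.69 μSv/h.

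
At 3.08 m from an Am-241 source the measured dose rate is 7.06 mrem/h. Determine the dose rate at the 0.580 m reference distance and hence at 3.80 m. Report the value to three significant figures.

Since intensity falls as 1/r²,
At 0.580 m: (3.08/0.580)² = 28.20, so 7.06 × 28.20 = 199.1 mrem/h
At 3.80 m: 199.1 × (0.580/3.80)² = 199.1 × 0.02330 = 4.639 mrem/h.

199 mrem/h; 4.64 mrem/h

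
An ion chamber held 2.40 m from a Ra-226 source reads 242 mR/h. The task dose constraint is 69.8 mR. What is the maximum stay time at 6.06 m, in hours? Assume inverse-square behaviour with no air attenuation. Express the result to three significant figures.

1.84 h

Since intensity falls as 1/r², rate at 6.06 m:
(2.40/6.06)² = 0.1568, so 242 × 0.1568 = 37.95 mR/h.
Stay time = 69.8 mR ÷ 37.95 mR/h = 1.839 h.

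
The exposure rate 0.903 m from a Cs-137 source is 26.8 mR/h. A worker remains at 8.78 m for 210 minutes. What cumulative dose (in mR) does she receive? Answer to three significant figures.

Using I₁d₁² = I₂d₂², rate at 8.78 m:
(0.903/8.78)² = 0.01058, so 26.8 × 0.01058 = 0.2835 mR/h.
Dose = rate × time = 0.2835 mR/h × 3.500 h = 0.9922 mR.

0.992 mR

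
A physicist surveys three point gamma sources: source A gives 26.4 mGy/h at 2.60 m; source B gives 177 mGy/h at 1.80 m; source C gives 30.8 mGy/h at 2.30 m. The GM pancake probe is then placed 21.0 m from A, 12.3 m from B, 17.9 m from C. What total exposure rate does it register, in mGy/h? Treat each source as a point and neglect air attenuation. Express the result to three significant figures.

By superposition, sum each source's inverse-square contribution:
A: 26.4 × (2.60/21.0)² = 0.4047 mGy/h
B: 177 × (1.80/12.3)² = 3.791 mGy/h
C: 30.8 × (2.30/17.9)² = 0.5085 mGy/h
Total = 0.4047 + 3.791 + 0.5085 = 4.704 mGy/h.

4.70 mGy/h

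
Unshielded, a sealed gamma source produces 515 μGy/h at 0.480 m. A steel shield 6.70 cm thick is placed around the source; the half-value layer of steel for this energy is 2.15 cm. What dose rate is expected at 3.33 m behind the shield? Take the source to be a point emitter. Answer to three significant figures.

Distance alone: (0.480/3.33)² = 0.02078, so 515 × 0.02078 = 10.70 μGy/h.
Shield: 6.70/2.15 = 3.116 half-value layers → attenuation 2^(−3.116) = 0.1153.
Combined: 10.70 × 0.1153 = 1.234 μGy/h.

1.23 μGy/h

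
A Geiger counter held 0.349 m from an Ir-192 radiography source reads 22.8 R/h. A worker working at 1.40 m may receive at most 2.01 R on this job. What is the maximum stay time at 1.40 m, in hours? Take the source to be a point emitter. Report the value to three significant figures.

Using I₁d₁² = I₂d₂², rate at 1.40 m:
(0.349/1.40)² = 0.06214, so 22.8 × 0.06214 = 1.417 R/h.
Stay time = 2.01 R ÷ 1.417 R/h = 1.418 h.

1.42 h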